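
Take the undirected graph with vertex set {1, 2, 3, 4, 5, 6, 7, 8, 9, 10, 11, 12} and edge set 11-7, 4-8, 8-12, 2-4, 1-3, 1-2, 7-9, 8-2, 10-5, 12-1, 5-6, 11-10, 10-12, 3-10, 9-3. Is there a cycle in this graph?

|V| = 12, |E| = 15, number of components = 1.
Since 15 > 12 - 1, a cycle must exist; for instance 10-3-9-7-11-10.

Yes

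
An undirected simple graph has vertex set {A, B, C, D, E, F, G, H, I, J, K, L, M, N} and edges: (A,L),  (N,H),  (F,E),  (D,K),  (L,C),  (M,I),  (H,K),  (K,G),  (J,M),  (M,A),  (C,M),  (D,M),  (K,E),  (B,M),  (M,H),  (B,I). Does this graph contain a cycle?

|V| = 14, |E| = 16, number of components = 1.
Since 16 > 14 - 1, a cycle must exist; for instance M-I-B-M.

Yes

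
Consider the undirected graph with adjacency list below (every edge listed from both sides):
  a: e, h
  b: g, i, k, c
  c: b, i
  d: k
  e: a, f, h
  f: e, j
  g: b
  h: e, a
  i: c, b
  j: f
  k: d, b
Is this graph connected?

Component: {a, e, f, h, j}
Component: {b, c, d, g, i, k}
There are 2 separate components, so the graph is not connected.

No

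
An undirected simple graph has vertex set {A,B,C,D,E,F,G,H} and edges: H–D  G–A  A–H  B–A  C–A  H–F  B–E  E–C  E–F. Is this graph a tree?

No

|V| = 8, |E| = 9.
A tree on 8 vertices has exactly 7 edges; this graph has 9, so it contains a cycle and is not a tree.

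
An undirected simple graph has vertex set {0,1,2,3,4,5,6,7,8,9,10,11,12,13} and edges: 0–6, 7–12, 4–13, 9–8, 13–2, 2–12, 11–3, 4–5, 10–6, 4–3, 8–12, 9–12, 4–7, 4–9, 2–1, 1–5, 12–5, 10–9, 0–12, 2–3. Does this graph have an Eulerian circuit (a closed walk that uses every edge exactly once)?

No

Degrees: 0:2, 1:2, 2:4, 3:3, 4:5, 5:3, 6:2, 7:2, 8:2, 9:4, 10:2, 11:1, 12:6, 13:2
Vertices with odd degree: 3, 4, 5, 11. An Eulerian circuit requires all degrees even.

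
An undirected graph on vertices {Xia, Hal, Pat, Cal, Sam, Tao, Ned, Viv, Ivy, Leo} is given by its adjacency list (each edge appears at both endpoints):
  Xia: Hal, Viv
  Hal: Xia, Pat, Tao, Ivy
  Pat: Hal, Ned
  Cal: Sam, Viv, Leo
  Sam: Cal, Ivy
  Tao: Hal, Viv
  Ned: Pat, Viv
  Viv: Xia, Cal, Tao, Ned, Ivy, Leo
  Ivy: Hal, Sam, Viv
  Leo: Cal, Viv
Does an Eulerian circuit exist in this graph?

Degrees: Xia:2, Hal:4, Pat:2, Cal:3, Sam:2, Tao:2, Ned:2, Viv:6, Ivy:3, Leo:2
Cal, Ivy have odd degree; an Eulerian circuit needs every degree to be even, so none exists.

No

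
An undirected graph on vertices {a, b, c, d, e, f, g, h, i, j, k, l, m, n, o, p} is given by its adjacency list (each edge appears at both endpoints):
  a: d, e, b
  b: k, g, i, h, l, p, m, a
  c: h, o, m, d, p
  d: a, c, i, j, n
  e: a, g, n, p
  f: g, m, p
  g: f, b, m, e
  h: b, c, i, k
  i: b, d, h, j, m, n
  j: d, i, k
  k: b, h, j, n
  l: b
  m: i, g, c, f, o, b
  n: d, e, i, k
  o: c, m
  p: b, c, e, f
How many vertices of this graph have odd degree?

Degrees: a:3, b:8, c:5, d:5, e:4, f:3, g:4, h:4, i:6, j:3, k:4, l:1, m:6, n:4, o:2, p:4
Odd-degree vertices: a, c, d, f, j, l.

6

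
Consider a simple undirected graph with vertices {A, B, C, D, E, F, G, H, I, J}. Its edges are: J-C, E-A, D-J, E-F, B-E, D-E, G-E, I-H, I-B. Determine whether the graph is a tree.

The graph has 10 vertices and 9 edges.
It is connected with exactly 9 edges, hence acyclic — it is a tree.

Yes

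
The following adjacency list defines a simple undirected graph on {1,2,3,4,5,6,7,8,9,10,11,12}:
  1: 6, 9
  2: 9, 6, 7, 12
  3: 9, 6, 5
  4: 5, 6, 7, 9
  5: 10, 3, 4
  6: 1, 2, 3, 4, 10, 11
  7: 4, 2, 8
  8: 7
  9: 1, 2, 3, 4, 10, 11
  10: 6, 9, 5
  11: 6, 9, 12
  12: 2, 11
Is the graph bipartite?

Yes

A valid 2-coloring puts {5, 6, 7, 9, 12} on one side and {1, 2, 3, 4, 8, 10, 11} on the other; every edge crosses between the two sides.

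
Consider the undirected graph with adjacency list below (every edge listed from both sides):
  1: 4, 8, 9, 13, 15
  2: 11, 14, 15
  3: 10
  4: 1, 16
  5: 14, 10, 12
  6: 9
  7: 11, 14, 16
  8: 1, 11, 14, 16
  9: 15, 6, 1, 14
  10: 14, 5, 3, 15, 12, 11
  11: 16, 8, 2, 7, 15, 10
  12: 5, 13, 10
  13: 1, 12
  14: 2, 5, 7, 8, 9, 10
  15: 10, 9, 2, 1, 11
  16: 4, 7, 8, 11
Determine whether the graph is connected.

Yes

Starting from 1 and exploring outward reaches every vertex (1, 9, 4, 13, 8, 15, 6, 14, 16, 12, 11, 10, 2, 7, 5, 3); the graph is connected.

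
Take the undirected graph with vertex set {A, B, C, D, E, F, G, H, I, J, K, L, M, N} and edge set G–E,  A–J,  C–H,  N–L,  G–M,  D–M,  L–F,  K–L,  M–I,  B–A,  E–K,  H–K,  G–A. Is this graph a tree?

The graph has 14 vertices and 13 edges.
Connected and |E| = |V| - 1, which characterizes a tree.

Yes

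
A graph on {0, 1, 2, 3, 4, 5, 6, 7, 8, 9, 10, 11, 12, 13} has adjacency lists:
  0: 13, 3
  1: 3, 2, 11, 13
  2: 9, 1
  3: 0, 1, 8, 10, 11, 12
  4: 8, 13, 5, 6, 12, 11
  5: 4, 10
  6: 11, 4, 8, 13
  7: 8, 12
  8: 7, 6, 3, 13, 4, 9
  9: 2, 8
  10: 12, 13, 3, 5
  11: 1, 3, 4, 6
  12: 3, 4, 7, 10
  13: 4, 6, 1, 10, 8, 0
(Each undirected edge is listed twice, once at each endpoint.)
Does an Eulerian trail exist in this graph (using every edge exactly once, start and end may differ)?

Yes

Degrees: 0:2, 1:4, 2:2, 3:6, 4:6, 5:2, 6:4, 7:2, 8:6, 9:2, 10:4, 11:4, 12:4, 13:6
Odd-degree vertices: none (0 total).
The non-isolated vertices are connected and exactly 0 have odd degree, so an Eulerian trail exists.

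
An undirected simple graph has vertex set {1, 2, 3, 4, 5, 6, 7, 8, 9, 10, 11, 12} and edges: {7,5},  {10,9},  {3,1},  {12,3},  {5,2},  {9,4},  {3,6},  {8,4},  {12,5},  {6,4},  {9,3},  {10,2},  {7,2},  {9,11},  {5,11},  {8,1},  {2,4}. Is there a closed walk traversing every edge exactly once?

Yes

Degrees: 1:2, 2:4, 3:4, 4:4, 5:4, 6:2, 7:2, 8:2, 9:4, 10:2, 11:2, 12:2
All degrees are even and the non-isolated vertices are connected — an Eulerian circuit exists.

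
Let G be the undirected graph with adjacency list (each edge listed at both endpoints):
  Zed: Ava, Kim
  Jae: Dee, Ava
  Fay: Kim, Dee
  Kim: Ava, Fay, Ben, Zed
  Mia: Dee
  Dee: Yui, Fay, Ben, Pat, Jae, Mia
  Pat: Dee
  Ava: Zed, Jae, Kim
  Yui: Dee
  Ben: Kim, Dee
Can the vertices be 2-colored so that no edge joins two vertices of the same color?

No

Kim-Zed-Ava-Kim is an odd cycle (length 3), and a bipartite graph can contain only even cycles.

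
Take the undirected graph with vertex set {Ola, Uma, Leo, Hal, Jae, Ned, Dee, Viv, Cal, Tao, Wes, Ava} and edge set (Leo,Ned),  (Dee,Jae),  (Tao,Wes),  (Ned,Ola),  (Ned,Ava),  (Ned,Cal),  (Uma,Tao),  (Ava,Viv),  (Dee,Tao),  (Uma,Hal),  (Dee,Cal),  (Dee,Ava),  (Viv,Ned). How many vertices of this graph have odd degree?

Degrees: Ola:1, Uma:2, Leo:1, Hal:1, Jae:1, Ned:5, Dee:4, Viv:2, Cal:2, Tao:3, Wes:1, Ava:3
Odd-degree vertices: Ola, Leo, Hal, Jae, Ned, Tao, Wes, Ava.

8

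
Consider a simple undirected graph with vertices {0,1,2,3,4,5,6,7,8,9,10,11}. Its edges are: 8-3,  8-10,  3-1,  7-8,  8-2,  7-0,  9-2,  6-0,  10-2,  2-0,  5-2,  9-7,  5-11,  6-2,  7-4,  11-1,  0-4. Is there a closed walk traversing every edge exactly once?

Degrees: 0:4, 1:2, 2:6, 3:2, 4:2, 5:2, 6:2, 7:4, 8:4, 9:2, 10:2, 11:2
All degrees are even and the non-isolated vertices are connected — an Eulerian circuit exists.

Yes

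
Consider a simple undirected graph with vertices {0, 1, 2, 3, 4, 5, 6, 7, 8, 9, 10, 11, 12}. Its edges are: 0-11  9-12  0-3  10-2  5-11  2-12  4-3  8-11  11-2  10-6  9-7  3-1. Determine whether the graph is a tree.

Yes

The graph has 13 vertices and 12 edges.
It is connected with exactly 12 edges, hence acyclic — it is a tree.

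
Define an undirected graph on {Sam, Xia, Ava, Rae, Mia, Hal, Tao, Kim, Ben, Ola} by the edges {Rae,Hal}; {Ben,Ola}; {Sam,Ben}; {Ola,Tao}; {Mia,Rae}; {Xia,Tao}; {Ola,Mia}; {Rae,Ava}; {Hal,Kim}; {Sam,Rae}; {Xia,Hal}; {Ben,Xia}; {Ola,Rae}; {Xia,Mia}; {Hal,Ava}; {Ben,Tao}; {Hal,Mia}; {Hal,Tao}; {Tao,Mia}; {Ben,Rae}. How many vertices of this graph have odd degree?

4

Degrees: Sam:2, Xia:4, Ava:2, Rae:6, Mia:5, Hal:6, Tao:5, Kim:1, Ben:5, Ola:4
Odd-degree vertices: Mia, Tao, Kim, Ben.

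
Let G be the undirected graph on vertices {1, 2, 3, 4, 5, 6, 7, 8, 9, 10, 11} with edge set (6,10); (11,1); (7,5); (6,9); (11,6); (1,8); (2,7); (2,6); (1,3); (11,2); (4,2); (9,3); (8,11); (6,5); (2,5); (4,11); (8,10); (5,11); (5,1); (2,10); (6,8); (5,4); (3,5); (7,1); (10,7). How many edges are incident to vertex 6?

Neighbors of 6: 2, 5, 8, 9, 10, 11.

6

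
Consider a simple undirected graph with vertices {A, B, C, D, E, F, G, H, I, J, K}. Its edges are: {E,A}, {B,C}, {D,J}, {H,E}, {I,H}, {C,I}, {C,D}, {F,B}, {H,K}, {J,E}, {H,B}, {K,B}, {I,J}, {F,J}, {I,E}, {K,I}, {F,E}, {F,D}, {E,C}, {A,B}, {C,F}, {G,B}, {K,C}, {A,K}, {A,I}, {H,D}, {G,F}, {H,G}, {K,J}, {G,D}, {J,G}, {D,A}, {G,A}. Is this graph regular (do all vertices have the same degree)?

Yes

Degrees: A:6, B:6, C:6, D:6, E:6, F:6, G:6, H:6, I:6, J:6, K:6
All degrees equal 6; the graph is regular.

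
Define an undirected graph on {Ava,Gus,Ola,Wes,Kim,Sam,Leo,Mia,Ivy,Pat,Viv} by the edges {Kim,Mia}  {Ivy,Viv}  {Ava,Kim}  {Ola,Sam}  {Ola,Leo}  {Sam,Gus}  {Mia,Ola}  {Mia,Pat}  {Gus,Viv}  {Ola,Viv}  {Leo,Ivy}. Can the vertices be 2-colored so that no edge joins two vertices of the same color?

Color {Gus, Ola, Wes, Kim, Ivy, Pat} black and {Ava, Sam, Leo, Mia, Viv} white. No edge joins two same-colored vertices, so the graph is bipartite.

Yes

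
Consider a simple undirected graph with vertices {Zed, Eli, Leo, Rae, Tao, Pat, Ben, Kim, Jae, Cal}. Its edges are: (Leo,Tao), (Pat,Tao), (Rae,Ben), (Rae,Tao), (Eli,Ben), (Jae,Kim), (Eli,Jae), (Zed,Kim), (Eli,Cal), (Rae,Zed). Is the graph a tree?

|V| = 10, |E| = 10.
A tree on 10 vertices has exactly 9 edges; this graph has 10, so it contains a cycle and is not a tree.

No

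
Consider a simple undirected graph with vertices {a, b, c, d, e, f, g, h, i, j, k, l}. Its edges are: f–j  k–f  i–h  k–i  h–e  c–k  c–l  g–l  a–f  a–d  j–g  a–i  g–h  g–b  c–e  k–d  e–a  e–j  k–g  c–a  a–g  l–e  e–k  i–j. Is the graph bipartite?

No

c-e-l-c is an odd cycle (length 3), and a bipartite graph can contain only even cycles.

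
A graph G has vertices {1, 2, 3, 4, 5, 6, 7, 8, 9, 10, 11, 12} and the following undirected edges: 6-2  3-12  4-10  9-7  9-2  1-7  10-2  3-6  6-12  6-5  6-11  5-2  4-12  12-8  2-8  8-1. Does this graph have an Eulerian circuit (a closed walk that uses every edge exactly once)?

Degrees: 1:2, 2:5, 3:2, 4:2, 5:2, 6:5, 7:2, 8:3, 9:2, 10:2, 11:1, 12:4
Vertices with odd degree: 2, 6, 8, 11. An Eulerian circuit requires all degrees even.

No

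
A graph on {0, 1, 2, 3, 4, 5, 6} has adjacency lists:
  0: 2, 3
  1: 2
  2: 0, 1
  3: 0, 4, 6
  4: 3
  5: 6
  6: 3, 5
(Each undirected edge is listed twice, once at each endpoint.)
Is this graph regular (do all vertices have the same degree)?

No

Degrees: 0:2, 1:1, 2:2, 3:3, 4:1, 5:1, 6:2
Vertex 1 has degree 1 while 3 has degree 3, so the graph is not regular.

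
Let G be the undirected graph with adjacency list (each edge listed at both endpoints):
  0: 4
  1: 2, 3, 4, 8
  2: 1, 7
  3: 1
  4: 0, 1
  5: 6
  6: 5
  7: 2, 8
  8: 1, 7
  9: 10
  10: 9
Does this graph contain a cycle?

Yes

|V| = 11, |E| = 9, number of components = 3.
Since 9 > 11 - 3, a cycle must exist; for instance 1-2-7-8-1.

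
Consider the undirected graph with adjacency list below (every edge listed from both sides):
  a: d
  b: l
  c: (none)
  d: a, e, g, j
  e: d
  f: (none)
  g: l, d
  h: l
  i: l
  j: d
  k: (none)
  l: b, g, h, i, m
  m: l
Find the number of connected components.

4

Component: {c}
Component: {f}
Component: {k}
Component: {a, b, d, e, g, h, i, j, l, m}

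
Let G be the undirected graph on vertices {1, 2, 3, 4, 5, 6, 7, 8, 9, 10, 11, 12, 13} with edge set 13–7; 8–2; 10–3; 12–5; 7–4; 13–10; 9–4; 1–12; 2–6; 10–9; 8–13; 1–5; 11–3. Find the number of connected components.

2

Component: {1, 5, 12}
Component: {2, 3, 4, 6, 7, 8, 9, 10, 11, 13}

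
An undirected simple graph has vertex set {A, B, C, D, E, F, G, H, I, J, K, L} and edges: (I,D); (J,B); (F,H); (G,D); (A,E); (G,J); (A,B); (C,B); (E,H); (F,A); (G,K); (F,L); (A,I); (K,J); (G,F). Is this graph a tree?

No

The graph has 12 vertices and 15 edges.
A tree on 12 vertices has exactly 11 edges; this graph has 15, so it contains a cycle and is not a tree.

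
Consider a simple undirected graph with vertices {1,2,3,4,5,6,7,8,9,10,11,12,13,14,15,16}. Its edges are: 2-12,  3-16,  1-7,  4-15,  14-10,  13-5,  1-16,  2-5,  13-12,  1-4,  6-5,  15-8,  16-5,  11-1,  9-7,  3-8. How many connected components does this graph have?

2

Component: {10, 14}
Component: {1, 2, 3, 4, 5, 6, 7, 8, 9, 11, 12, 13, 15, 16}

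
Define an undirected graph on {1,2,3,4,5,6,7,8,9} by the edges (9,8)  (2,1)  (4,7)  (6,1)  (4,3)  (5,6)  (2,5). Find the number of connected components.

Component: {8, 9}
Component: {3, 4, 7}
Component: {1, 2, 5, 6}

3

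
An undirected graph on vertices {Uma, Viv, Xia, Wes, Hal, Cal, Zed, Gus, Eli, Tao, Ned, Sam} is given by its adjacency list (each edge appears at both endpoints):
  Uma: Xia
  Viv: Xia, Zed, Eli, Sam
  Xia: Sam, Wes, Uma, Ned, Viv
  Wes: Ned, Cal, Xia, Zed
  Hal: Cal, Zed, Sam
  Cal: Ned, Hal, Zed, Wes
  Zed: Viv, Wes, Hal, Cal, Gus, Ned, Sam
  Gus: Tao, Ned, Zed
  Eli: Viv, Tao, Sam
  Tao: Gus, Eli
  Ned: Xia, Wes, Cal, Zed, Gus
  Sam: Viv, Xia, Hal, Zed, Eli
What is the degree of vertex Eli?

Neighbors of Eli: Viv, Tao, Sam.

3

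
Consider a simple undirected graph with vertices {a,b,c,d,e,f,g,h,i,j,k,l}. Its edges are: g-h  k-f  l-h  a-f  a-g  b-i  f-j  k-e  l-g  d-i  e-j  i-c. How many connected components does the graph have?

2

Component: {b, c, d, i}
Component: {a, e, f, g, h, j, k, l}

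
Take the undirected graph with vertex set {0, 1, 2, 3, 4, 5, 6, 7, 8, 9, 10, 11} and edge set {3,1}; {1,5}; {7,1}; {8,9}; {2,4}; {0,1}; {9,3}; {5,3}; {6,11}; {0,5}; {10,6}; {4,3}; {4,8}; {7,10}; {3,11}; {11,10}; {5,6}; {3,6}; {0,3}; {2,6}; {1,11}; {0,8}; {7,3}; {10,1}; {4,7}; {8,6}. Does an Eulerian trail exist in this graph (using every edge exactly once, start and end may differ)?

Yes

Degrees: 0:4, 1:6, 2:2, 3:8, 4:4, 5:4, 6:6, 7:4, 8:4, 9:2, 10:4, 11:4
Odd-degree vertices: none (0 total).
The non-isolated vertices are connected and exactly 0 have odd degree, so an Eulerian trail exists.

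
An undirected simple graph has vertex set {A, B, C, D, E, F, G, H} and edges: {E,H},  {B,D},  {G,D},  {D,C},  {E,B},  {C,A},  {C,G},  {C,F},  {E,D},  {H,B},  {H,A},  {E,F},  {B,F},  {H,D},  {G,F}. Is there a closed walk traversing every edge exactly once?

No

Degrees: A:2, B:4, C:4, D:5, E:4, F:4, G:3, H:4
D, G have odd degree; an Eulerian circuit needs every degree to be even, so none exists.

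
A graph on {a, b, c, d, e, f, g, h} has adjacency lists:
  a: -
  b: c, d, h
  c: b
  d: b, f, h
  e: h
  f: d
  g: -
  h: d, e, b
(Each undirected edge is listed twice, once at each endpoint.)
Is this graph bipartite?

No

The cycle b-d-h-b has length 3, which is odd, so the graph is not bipartite.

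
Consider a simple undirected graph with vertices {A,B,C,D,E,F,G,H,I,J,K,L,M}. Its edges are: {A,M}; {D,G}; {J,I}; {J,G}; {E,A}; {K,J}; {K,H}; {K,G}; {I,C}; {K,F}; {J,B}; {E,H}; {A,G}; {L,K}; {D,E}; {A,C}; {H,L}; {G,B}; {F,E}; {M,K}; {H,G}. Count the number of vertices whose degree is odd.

Degrees: A:4, B:2, C:2, D:2, E:4, F:2, G:6, H:4, I:2, J:4, K:6, L:2, M:2
Odd-degree vertices: none.

0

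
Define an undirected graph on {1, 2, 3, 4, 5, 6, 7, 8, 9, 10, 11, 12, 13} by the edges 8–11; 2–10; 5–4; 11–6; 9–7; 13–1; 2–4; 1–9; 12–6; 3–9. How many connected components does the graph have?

Component: {2, 4, 5, 10}
Component: {6, 8, 11, 12}
Component: {1, 3, 7, 9, 13}

3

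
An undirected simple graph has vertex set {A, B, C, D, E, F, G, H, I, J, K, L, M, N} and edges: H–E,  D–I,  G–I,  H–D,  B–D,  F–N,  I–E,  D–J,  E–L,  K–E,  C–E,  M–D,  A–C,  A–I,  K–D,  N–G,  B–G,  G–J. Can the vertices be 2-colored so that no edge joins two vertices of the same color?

A valid 2-coloring puts {B, C, H, I, J, K, L, M, N} on one side and {A, D, E, F, G} on the other; every edge crosses between the two sides.

Yes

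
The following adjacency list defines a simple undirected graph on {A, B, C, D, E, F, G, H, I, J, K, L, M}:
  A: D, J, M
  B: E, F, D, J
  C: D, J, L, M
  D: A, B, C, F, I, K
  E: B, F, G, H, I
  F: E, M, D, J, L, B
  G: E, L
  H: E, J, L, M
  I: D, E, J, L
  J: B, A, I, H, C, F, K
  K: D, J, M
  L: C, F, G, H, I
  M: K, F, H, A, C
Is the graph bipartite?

The cycle F-B-J-F has length 3, which is odd, so the graph is not bipartite.

No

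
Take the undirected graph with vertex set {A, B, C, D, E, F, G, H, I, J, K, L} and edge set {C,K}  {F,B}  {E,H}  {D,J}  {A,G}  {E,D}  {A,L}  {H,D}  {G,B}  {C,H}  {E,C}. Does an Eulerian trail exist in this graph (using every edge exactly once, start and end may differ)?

Degrees: A:2, B:2, C:3, D:3, E:3, F:1, G:2, H:3, I:0, J:1, K:1, L:1
Odd-degree vertices: C, D, E, F, H, J, K, L (8 total).
With 8 odd-degree vertices (more than two), no single trail can use every edge.

No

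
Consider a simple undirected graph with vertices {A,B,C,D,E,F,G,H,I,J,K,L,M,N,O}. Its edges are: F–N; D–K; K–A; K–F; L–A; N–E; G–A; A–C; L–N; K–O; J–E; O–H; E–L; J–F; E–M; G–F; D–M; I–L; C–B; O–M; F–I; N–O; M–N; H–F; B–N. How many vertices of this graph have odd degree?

Degrees: A:4, B:2, C:2, D:2, E:4, F:6, G:2, H:2, I:2, J:2, K:4, L:4, M:4, N:6, O:4
Odd-degree vertices: none.

0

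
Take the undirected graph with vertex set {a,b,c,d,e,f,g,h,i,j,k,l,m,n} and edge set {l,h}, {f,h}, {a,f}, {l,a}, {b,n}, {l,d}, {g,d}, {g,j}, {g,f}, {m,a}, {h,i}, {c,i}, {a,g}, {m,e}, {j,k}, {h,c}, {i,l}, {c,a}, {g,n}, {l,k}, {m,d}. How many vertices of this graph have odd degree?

10

Degrees: a:5, b:1, c:3, d:3, e:1, f:3, g:5, h:4, i:3, j:2, k:2, l:5, m:3, n:2
Odd-degree vertices: a, b, c, d, e, f, g, i, l, m.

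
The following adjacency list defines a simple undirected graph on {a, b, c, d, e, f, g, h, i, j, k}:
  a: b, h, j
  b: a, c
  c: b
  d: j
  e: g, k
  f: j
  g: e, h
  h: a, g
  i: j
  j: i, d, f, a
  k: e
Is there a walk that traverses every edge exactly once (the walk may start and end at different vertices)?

No

Degrees: a:3, b:2, c:1, d:1, e:2, f:1, g:2, h:2, i:1, j:4, k:1
Odd-degree vertices: a, c, d, f, i, k (6 total).
With 6 odd-degree vertices (more than two), no single trail can use every edge.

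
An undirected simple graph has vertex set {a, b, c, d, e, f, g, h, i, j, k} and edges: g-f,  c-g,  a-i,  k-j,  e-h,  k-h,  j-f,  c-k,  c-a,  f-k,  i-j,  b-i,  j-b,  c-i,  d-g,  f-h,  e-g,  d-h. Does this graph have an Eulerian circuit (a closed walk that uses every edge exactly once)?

Yes

Degrees: a:2, b:2, c:4, d:2, e:2, f:4, g:4, h:4, i:4, j:4, k:4
Every vertex has even degree and the edges form a single connected piece, so an Eulerian circuit exists.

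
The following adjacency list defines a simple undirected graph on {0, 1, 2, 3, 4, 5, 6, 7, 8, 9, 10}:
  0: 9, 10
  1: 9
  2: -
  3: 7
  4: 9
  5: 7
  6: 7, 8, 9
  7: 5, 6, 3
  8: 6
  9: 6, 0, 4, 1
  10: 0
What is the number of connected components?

2

Component: {2}
Component: {0, 1, 3, 4, 5, 6, 7, 8, 9, 10}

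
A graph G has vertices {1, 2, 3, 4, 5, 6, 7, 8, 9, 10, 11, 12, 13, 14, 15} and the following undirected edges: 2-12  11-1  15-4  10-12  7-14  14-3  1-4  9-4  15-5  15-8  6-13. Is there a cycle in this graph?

|V| = 15, |E| = 11, number of components = 4.
Since 11 = 15 - 4, the graph is a forest and contains no cycle.

No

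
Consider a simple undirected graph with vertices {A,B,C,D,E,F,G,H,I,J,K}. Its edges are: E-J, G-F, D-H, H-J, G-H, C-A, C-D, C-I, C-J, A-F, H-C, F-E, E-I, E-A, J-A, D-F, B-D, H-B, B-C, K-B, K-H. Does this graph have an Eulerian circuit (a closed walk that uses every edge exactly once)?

Degrees: A:4, B:4, C:6, D:4, E:4, F:4, G:2, H:6, I:2, J:4, K:2
All degrees are even and the non-isolated vertices are connected — an Eulerian circuit exists.

Yes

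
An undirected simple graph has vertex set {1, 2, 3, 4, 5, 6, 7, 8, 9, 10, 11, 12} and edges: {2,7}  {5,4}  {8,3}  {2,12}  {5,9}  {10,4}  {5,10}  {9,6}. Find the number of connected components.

Component: {1}
Component: {11}
Component: {3, 8}
Component: {2, 7, 12}
Component: {4, 5, 6, 9, 10}

5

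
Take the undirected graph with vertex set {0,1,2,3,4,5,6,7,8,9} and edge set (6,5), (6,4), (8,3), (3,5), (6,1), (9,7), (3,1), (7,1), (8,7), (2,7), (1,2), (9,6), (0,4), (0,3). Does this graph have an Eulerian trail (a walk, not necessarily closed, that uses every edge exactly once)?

Degrees: 0:2, 1:4, 2:2, 3:4, 4:2, 5:2, 6:4, 7:4, 8:2, 9:2
Odd-degree vertices: none (0 total).
The non-isolated vertices are connected and exactly 0 have odd degree, so an Eulerian trail exists.

Yes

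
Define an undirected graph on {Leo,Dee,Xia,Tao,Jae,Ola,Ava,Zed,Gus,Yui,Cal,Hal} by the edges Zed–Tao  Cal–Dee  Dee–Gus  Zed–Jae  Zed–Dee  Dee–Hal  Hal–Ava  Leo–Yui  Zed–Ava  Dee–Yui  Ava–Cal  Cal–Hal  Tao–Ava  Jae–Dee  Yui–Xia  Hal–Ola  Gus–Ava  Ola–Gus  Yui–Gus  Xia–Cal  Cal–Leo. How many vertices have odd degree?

2

Degrees: Leo:2, Dee:6, Xia:2, Tao:2, Jae:2, Ola:2, Ava:5, Zed:4, Gus:4, Yui:4, Cal:5, Hal:4
Odd-degree vertices: Ava, Cal.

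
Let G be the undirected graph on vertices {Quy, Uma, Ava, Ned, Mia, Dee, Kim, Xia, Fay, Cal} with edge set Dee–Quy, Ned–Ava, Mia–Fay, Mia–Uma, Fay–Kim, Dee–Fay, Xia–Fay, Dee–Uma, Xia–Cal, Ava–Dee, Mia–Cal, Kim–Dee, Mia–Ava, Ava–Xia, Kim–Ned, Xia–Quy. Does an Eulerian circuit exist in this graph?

No

Degrees: Quy:2, Uma:2, Ava:4, Ned:2, Mia:4, Dee:5, Kim:3, Xia:4, Fay:4, Cal:2
Vertices with odd degree: Dee, Kim. An Eulerian circuit requires all degrees even.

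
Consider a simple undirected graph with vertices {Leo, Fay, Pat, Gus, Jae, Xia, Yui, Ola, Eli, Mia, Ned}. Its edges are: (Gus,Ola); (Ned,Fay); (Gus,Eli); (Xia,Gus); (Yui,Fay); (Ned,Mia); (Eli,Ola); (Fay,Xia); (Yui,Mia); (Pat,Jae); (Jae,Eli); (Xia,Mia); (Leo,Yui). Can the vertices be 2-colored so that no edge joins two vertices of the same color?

No

Ola-Eli-Gus-Ola is an odd cycle (length 3), and a bipartite graph can contain only even cycles.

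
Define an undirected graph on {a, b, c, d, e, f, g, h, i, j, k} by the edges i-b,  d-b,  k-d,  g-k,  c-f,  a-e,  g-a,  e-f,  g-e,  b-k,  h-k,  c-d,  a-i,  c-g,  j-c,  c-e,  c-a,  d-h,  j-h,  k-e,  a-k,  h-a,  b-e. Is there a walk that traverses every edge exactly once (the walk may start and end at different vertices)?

Degrees: a:6, b:4, c:6, d:4, e:6, f:2, g:4, h:4, i:2, j:2, k:6
Odd-degree vertices: none (0 total).
The non-isolated vertices are connected and exactly 0 have odd degree, so an Eulerian trail exists.

Yes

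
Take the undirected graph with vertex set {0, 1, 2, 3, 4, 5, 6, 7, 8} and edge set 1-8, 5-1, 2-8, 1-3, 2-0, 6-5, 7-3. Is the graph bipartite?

Yes

Color {1, 2, 4, 6, 7} black and {0, 3, 5, 8} white. No edge joins two same-colored vertices, so the graph is bipartite.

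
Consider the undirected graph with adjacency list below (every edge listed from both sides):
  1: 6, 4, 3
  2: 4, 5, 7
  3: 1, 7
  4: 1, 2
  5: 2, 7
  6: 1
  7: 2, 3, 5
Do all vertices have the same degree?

Degrees: 1:3, 2:3, 3:2, 4:2, 5:2, 6:1, 7:3
Degrees are not all equal (e.g. deg(6)=1 but deg(1)=3); not regular.

No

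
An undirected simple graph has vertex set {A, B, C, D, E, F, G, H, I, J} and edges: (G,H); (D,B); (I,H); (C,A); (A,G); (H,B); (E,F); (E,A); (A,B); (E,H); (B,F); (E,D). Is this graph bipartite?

A valid 2-coloring puts {B, C, E, G, I, J} on one side and {A, D, F, H} on the other; every edge crosses between the two sides.

Yes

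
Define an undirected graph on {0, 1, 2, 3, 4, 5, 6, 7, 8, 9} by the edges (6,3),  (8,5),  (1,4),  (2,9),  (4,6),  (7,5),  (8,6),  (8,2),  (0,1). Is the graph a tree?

|V| = 10, |E| = 9.
It is connected with exactly 9 edges, hence acyclic — it is a tree.

Yes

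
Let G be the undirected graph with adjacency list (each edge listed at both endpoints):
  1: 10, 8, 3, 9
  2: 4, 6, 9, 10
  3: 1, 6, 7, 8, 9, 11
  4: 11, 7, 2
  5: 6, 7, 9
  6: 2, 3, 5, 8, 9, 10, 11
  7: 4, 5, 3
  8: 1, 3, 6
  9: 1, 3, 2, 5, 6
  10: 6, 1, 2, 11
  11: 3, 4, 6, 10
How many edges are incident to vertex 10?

Neighbors of 10: 1, 2, 6, 11.

4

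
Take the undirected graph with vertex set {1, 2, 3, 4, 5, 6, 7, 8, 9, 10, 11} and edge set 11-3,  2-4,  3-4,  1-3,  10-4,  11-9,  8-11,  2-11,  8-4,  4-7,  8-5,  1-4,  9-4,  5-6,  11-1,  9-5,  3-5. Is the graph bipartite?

No

3-1-11-3 is an odd cycle (length 3), and a bipartite graph can contain only even cycles.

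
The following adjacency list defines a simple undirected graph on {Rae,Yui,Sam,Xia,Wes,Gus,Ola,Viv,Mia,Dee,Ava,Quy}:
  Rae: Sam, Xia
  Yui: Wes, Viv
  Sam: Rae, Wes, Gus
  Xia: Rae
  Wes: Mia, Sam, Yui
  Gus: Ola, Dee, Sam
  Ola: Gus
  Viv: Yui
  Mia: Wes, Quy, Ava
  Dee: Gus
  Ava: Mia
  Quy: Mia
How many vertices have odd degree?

10

Degrees: Rae:2, Yui:2, Sam:3, Xia:1, Wes:3, Gus:3, Ola:1, Viv:1, Mia:3, Dee:1, Ava:1, Quy:1
Odd-degree vertices: Sam, Xia, Wes, Gus, Ola, Viv, Mia, Dee, Ava, Quy.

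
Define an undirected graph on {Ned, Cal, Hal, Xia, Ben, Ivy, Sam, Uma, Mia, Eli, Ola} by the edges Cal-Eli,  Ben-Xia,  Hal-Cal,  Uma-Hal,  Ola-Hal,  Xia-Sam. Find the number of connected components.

Component: {Ned}
Component: {Ivy}
Component: {Mia}
Component: {Xia, Ben, Sam}
Component: {Cal, Hal, Uma, Eli, Ola}

5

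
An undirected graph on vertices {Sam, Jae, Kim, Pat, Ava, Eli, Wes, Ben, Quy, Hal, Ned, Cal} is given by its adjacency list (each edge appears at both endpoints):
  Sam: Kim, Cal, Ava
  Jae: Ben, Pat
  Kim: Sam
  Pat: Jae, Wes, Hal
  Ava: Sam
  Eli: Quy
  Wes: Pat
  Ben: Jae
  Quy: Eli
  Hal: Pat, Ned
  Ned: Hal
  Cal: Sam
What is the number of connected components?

3

Component: {Eli, Quy}
Component: {Sam, Kim, Ava, Cal}
Component: {Jae, Pat, Wes, Ben, Hal, Ned}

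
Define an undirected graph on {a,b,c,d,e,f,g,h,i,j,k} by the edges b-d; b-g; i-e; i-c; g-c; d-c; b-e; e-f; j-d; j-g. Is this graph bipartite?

c-i-e-b-d-c is an odd cycle (length 5), and a bipartite graph can contain only even cycles.

No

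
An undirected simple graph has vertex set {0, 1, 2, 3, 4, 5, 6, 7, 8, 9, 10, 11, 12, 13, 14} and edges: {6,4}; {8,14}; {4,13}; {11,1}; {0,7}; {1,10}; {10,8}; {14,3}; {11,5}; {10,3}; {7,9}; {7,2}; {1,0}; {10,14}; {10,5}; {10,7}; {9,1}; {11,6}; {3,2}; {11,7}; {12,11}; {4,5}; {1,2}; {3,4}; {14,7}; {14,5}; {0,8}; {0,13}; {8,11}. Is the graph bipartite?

3-10-14-3 is an odd cycle (length 3), and a bipartite graph can contain only even cycles.

No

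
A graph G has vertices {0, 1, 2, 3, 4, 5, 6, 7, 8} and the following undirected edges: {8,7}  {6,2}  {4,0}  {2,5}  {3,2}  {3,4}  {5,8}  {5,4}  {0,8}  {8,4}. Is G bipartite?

The cycle 0-4-8-0 has length 3, which is odd, so the graph is not bipartite.

No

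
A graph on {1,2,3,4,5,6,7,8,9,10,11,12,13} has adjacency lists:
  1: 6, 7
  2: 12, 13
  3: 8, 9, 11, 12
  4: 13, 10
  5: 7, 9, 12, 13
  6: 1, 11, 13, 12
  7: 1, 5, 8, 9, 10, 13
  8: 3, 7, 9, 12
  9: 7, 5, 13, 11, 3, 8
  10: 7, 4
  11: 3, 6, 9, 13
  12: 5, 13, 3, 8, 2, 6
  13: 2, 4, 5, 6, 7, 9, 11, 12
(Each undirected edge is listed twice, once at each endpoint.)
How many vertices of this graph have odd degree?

Degrees: 1:2, 2:2, 3:4, 4:2, 5:4, 6:4, 7:6, 8:4, 9:6, 10:2, 11:4, 12:6, 13:8
Odd-degree vertices: none.

0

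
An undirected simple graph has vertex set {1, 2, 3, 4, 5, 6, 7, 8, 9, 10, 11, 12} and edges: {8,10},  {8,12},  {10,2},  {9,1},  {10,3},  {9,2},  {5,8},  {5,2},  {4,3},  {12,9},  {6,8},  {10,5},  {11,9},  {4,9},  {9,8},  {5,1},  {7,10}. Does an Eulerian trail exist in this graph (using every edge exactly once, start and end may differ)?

No

Degrees: 1:2, 2:3, 3:2, 4:2, 5:4, 6:1, 7:1, 8:5, 9:6, 10:5, 11:1, 12:2
Odd-degree vertices: 2, 6, 7, 8, 10, 11 (6 total).
An Eulerian trail requires 0 or 2 odd-degree vertices; here there are 6.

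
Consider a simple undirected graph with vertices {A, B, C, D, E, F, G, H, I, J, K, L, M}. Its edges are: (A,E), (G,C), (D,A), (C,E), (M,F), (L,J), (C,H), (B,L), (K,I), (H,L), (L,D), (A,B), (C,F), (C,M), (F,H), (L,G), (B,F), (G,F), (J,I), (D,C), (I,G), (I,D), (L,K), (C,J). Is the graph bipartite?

No

The cycle C-F-M-C has length 3, which is odd, so the graph is not bipartite.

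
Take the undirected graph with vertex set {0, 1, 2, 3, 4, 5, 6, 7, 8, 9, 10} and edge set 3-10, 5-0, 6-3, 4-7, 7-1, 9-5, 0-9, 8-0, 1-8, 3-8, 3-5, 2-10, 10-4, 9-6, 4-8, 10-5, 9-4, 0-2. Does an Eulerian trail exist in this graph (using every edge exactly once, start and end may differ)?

Yes

Degrees: 0:4, 1:2, 2:2, 3:4, 4:4, 5:4, 6:2, 7:2, 8:4, 9:4, 10:4
Odd-degree vertices: none (0 total).
The non-isolated vertices are connected and exactly 0 have odd degree, so an Eulerian trail exists.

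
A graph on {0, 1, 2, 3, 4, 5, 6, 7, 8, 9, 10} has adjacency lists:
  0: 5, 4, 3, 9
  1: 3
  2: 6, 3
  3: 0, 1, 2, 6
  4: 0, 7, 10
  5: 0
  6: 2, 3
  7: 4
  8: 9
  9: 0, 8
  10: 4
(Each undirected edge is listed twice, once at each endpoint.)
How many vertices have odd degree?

Degrees: 0:4, 1:1, 2:2, 3:4, 4:3, 5:1, 6:2, 7:1, 8:1, 9:2, 10:1
Odd-degree vertices: 1, 4, 5, 7, 8, 10.

6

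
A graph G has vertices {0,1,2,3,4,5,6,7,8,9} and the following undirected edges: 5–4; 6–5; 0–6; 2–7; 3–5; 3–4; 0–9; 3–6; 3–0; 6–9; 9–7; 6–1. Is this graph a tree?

The graph has 10 vertices and 12 edges.
It splits into 2 components, so it cannot be a tree.

No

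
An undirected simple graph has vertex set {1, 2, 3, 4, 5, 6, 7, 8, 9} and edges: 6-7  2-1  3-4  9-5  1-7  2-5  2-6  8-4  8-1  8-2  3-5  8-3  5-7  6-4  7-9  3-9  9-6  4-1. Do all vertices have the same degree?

Degrees: 1:4, 2:4, 3:4, 4:4, 5:4, 6:4, 7:4, 8:4, 9:4
Every vertex has degree 4, so the graph is 4-regular.

Yes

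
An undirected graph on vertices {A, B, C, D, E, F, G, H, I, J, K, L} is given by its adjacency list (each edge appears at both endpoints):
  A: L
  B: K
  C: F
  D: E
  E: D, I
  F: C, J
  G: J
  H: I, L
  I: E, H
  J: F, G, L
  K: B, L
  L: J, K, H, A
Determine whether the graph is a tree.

The graph has 12 vertices and 11 edges.
It is connected with exactly 11 edges, hence acyclic — it is a tree.

Yes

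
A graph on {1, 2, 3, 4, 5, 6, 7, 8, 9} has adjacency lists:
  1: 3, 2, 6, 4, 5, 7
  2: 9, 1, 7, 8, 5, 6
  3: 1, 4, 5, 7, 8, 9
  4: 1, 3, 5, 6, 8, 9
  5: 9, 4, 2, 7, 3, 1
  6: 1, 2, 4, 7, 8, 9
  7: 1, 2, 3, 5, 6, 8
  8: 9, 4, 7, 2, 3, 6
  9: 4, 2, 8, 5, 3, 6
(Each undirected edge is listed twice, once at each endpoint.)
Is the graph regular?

Yes

Degrees: 1:6, 2:6, 3:6, 4:6, 5:6, 6:6, 7:6, 8:6, 9:6
Every vertex has degree 6, so the graph is 6-regular.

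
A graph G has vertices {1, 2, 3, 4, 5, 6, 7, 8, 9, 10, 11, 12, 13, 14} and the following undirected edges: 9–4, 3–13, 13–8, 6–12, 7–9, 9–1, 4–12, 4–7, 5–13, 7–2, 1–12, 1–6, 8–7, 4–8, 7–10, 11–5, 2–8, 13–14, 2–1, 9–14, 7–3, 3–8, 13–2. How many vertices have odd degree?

Degrees: 1:4, 2:4, 3:3, 4:4, 5:2, 6:2, 7:6, 8:5, 9:4, 10:1, 11:1, 12:3, 13:5, 14:2
Odd-degree vertices: 3, 8, 10, 11, 12, 13.

6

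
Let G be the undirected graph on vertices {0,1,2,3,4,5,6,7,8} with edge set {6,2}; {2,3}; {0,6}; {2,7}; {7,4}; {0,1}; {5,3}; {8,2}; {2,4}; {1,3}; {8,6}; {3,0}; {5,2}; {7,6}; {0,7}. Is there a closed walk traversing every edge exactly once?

Yes

Degrees: 0:4, 1:2, 2:6, 3:4, 4:2, 5:2, 6:4, 7:4, 8:2
Every vertex has even degree and the edges form a single connected piece, so an Eulerian circuit exists.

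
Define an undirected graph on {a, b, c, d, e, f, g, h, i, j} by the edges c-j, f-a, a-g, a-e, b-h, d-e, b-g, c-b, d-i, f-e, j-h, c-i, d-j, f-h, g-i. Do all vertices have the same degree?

Degrees: a:3, b:3, c:3, d:3, e:3, f:3, g:3, h:3, i:3, j:3
Every vertex has degree 3, so the graph is 3-regular.

Yes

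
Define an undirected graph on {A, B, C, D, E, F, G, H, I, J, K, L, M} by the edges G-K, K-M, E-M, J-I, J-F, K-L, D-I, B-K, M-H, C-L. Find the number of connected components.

3

Component: {A}
Component: {D, F, I, J}
Component: {B, C, E, G, H, K, L, M}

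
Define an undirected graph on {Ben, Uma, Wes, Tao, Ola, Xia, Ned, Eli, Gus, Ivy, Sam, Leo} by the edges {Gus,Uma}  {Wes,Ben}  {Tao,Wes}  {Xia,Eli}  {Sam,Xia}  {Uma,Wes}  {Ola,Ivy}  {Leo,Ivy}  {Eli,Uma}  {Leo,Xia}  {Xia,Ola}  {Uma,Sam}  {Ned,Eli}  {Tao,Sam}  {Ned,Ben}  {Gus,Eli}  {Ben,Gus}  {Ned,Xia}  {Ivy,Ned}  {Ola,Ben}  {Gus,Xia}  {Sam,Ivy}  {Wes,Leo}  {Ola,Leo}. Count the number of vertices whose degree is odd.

Degrees: Ben:4, Uma:4, Wes:4, Tao:2, Ola:4, Xia:6, Ned:4, Eli:4, Gus:4, Ivy:4, Sam:4, Leo:4
Odd-degree vertices: none.

0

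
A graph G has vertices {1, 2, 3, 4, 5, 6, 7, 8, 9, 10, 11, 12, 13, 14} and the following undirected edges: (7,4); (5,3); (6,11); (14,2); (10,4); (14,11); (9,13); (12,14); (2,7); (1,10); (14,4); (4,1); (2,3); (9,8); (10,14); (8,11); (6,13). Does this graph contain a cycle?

|V| = 14, |E| = 17, number of components = 1.
One cycle is 11-8-9-13-6-11.

Yes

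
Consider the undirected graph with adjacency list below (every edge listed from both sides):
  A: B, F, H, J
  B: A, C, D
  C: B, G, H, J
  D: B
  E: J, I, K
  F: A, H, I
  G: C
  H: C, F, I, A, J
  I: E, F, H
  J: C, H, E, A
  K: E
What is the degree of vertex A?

4

Neighbors of A: B, F, H, J.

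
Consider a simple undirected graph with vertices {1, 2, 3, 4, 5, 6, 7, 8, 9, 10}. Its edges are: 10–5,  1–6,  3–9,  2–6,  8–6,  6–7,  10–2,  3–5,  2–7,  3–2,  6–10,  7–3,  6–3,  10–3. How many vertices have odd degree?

Degrees: 1:1, 2:4, 3:6, 4:0, 5:2, 6:6, 7:3, 8:1, 9:1, 10:4
Odd-degree vertices: 1, 7, 8, 9.

4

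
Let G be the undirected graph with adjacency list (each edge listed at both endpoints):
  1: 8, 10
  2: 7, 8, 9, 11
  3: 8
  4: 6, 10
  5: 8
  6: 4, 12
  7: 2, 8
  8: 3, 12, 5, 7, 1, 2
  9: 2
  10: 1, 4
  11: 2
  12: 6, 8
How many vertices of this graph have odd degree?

4

Degrees: 1:2, 2:4, 3:1, 4:2, 5:1, 6:2, 7:2, 8:6, 9:1, 10:2, 11:1, 12:2
Odd-degree vertices: 3, 5, 9, 11.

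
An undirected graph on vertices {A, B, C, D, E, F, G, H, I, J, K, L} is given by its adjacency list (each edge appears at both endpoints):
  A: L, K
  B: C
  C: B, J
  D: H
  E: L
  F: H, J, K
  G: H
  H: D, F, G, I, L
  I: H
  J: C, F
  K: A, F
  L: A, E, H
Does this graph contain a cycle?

Yes

|V| = 12, |E| = 12, number of components = 1.
Since 12 > 12 - 1, a cycle must exist; for instance A-K-F-H-L-A.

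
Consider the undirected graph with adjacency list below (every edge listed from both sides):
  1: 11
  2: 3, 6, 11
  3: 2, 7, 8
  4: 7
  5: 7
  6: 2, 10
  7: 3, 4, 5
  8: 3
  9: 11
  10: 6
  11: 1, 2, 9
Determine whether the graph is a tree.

Yes

|V| = 11, |E| = 10.
Connected and |E| = |V| - 1, which characterizes a tree.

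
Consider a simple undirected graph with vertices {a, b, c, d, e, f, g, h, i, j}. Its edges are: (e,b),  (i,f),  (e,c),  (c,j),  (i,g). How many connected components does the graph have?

Component: {a}
Component: {d}
Component: {h}
Component: {f, g, i}
Component: {b, c, e, j}

5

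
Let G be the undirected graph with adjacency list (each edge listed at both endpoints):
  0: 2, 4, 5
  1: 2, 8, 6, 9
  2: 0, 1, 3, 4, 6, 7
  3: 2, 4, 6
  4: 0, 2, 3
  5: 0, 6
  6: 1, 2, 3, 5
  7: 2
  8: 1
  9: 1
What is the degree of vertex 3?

3

Neighbors of 3: 2, 4, 6.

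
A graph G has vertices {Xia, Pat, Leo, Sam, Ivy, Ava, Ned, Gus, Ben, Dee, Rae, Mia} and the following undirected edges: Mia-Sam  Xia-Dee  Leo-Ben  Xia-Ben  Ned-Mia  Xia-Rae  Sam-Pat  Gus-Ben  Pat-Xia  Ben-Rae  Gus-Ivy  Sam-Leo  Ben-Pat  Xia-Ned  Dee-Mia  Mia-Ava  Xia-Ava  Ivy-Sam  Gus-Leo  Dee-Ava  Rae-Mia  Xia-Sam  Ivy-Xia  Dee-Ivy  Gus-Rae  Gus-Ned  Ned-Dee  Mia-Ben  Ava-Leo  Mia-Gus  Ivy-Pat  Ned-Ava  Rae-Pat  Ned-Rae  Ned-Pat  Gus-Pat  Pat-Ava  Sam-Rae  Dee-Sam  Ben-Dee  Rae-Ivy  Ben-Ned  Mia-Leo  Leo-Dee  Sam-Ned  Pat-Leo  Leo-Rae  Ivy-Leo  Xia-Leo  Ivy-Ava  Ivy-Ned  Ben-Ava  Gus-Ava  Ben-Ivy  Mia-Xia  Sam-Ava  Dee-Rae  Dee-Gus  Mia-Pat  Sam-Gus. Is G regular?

Degrees: Xia:10, Pat:10, Leo:10, Sam:10, Ivy:10, Ava:10, Ned:10, Gus:10, Ben:10, Dee:10, Rae:10, Mia:10
All degrees equal 10; the graph is regular.

Yes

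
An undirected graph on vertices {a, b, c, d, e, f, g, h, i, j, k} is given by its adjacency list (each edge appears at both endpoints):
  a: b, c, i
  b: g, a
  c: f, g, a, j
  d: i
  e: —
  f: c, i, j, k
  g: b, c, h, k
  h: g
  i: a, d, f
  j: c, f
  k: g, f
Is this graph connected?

No

Component: {e}
Component: {a, b, c, d, f, g, h, i, j, k}
No edge joins these 2 groups, so the graph is disconnected.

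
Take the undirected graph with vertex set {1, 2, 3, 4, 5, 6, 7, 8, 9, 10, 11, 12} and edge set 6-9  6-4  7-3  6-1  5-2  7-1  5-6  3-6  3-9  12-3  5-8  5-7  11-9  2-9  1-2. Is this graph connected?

No

Component: {10}
Component: {1, 2, 3, 4, 5, 6, 7, 8, 9, 11, 12}
No edge joins these 2 groups, so the graph is disconnected.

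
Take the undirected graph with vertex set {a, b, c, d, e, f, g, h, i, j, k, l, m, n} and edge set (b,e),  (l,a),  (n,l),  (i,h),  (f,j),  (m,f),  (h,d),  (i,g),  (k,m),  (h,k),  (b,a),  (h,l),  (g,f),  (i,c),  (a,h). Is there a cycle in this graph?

Yes

|V| = 14, |E| = 15, number of components = 1.
One cycle is h-k-m-f-g-i-h.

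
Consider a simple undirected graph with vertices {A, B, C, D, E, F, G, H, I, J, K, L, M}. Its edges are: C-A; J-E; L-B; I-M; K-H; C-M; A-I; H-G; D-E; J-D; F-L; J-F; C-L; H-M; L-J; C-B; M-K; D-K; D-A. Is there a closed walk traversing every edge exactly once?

No

Degrees: A:3, B:2, C:4, D:4, E:2, F:2, G:1, H:3, I:2, J:4, K:3, L:4, M:4
Vertices with odd degree: A, G, H, K. An Eulerian circuit requires all degrees even.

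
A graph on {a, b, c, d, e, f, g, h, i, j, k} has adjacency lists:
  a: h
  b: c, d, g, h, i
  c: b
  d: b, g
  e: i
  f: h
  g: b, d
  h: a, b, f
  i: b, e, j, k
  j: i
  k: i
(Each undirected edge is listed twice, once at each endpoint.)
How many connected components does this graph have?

Component: {a, b, c, d, e, f, g, h, i, j, k}

1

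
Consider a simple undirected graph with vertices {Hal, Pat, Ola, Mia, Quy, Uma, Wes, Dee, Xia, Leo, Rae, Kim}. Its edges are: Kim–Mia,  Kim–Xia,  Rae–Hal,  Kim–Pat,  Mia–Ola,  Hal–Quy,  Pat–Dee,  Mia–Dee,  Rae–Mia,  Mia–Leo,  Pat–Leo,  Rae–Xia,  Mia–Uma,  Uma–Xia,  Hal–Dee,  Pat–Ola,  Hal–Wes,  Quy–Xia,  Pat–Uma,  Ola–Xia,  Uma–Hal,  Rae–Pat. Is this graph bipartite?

Partition the vertices as {Ola, Quy, Uma, Wes, Dee, Leo, Rae, Kim} vs {Hal, Pat, Mia, Xia}. Each listed edge has one endpoint in each part, so the graph is bipartite.

Yes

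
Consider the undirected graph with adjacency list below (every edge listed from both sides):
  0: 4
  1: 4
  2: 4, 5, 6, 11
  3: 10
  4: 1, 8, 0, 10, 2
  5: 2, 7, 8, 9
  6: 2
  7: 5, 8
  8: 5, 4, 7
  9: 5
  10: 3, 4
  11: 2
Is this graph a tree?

|V| = 12, |E| = 13.
Connected but with 13 > 11 edges, so it has a cycle and is not a tree.

No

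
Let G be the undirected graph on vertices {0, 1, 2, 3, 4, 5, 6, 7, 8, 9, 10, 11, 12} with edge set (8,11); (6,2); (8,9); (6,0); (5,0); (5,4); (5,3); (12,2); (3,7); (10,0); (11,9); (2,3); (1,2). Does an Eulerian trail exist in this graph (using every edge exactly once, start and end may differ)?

No

Degrees: 0:3, 1:1, 2:4, 3:3, 4:1, 5:3, 6:2, 7:1, 8:2, 9:2, 10:1, 11:2, 12:1
Odd-degree vertices: 0, 1, 3, 4, 5, 7, 10, 12 (8 total).
With 8 odd-degree vertices (more than two), no single trail can use every edge.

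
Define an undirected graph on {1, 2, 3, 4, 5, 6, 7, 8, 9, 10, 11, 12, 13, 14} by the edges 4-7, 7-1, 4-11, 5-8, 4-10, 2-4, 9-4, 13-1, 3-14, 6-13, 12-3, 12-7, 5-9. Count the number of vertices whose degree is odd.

Degrees: 1:2, 2:1, 3:2, 4:5, 5:2, 6:1, 7:3, 8:1, 9:2, 10:1, 11:1, 12:2, 13:2, 14:1
Odd-degree vertices: 2, 4, 6, 7, 8, 10, 11, 14.

8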